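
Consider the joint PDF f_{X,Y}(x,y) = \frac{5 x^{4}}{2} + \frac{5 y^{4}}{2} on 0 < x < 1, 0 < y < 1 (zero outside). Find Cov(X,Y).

E[XY] = ∫∫ xy × f(x,y) dx dy = \frac{5}{12}
E[X] = \frac{2}{3}
E[Y] = \frac{2}{3}
Cov(X,Y) = E[XY] - E[X]E[Y] = - \frac{1}{36}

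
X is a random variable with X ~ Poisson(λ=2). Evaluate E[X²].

Using the identity E[X²] = Var(X) + (E[X])²:
E[X] = 2
Var(X) = 2
E[X²] = 2 + (2)²
= 6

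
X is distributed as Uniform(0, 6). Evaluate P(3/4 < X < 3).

P(3/4 < X < 3) = ∫_{3/4}^{3} f(x) dx
where f(x) = \frac{1}{6}
= \frac{3}{8}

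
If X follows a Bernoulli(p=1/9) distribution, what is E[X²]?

Using the identity E[X²] = Var(X) + (E[X])²:
E[X] = \frac{1}{9}
Var(X) = \frac{8}{81}
E[X²] = \frac{8}{81} + (\frac{1}{9})²
= \frac{1}{9}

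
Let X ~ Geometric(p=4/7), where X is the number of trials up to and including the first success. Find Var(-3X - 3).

For X ~ Geometric(p=4/7), where X is the number of trials up to and including the first success:
Var(X) = \frac{21}{16}
Var(-3X - 3) = (-3)² × Var(X) = 9 × \frac{21}{16} = \frac{189}{16}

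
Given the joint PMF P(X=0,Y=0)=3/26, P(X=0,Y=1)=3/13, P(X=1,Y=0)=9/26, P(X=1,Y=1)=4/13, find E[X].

First find marginal of X:
P(X=0) = 9/26
P(X=1) = 17/26
E[X] = 0 × 9/26 + 1 × 17/26 = 17/26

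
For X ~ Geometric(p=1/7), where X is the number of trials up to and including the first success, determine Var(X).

For X ~ Geometric(p=1/7), where X is the number of trials up to and including the first success:
Var(X) = 42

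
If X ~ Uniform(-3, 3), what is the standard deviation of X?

For X ~ Uniform(-3, 3):
Var(X) = 3
SD(X) = √(Var(X)) = √(3) = \sqrt{3}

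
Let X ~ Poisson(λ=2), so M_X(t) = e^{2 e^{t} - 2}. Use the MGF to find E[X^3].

To find E[X^3], compute M^(3)(0):
M^(1)(t) = 2 e^{t} e^{2 e^{t} - 2}
M^(2)(t) = 4 e^{2 t} e^{2 e^{t} - 2} + 2 e^{t} e^{2 e^{t} - 2}
M^(3)(t) = 8 e^{3 t} e^{2 e^{t} - 2} + 12 e^{2 t} e^{2 e^{t} - 2} + 2 e^{t} e^{2 e^{t} - 2}
M^(3)(0) = 22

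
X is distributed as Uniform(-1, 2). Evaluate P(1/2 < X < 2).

P(1/2 < X < 2) = ∫_{1/2}^{2} f(x) dx
where f(x) = \frac{1}{3}
= \frac{1}{2}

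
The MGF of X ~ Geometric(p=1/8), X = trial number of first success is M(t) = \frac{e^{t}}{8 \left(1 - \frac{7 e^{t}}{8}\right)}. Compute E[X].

To find E[X], compute M^(1)(0):
M^(1)(t) = \frac{e^{t}}{8 \left(1 - \frac{7 e^{t}}{8}\right)} + \frac{7 e^{2 t}}{64 \left(1 - \frac{7 e^{t}}{8}\right)^{2}}
M^(1)(0) = 8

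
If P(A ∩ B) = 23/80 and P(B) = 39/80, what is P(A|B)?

P(A|B) = P(A ∩ B) / P(B)
= (23/80) / (39/80)
= 23/39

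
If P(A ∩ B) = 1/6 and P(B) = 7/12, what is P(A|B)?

P(A|B) = P(A ∩ B) / P(B)
= (1/6) / (7/12)
= 2/7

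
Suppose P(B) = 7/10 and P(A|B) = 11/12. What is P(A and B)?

By definition, P(A|B) = P(A ∩ B) / P(B)
So P(A ∩ B) = P(A|B) × P(B)
= 11/12 × 7/10
= 77/120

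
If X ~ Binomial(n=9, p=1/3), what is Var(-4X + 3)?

For X ~ Binomial(n=9, p=1/3):
Var(X) = 2
Var(-4X + 3) = (-4)² × Var(X) = 16 × 2 = 32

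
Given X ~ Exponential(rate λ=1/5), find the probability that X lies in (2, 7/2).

P(2 < X < 7/2) = ∫_{2}^{7/2} f(x) dx
where f(x) = \frac{e^{- \frac{x}{5}}}{5}
= - \frac{1}{e^{\frac{7}{10}}} + e^{- \frac{2}{5}}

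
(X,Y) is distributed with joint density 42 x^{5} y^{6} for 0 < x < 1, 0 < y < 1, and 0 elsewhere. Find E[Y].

E[Y] = ∫_0^1 ∫_0^1 y × f(x,y) dx dy
= \frac{7}{8}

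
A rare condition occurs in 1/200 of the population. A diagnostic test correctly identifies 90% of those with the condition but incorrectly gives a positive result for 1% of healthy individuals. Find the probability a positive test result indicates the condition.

Let D = the rare event, + = positive/flagged.
P(D) = 1/200
P(+|D) = 90/100 = 9/10
P(+|D') = 1/100
P(+) = P(+|D)P(D) + P(+|D')P(D')
     = \frac{9}{10} × \frac{1}{200} + \frac{1}{100} × \frac{199}{200}
     = \frac{289}{20000}
P(D|+) = P(+|D)P(D)/P(+) = \frac{90}{289}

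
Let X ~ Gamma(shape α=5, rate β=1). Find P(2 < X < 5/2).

P(2 < X < 5/2) = ∫_{2}^{5/2} f(x) dx
where f(x) = \frac{x^{4} e^{- x}}{24}
= - \frac{4169}{384 e^{\frac{5}{2}}} + \frac{7}{e^{2}}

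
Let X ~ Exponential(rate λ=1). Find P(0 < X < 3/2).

P(0 < X < 3/2) = ∫_{0}^{3/2} f(x) dx
where f(x) = e^{- x}
= 1 - e^{- \frac{3}{2}}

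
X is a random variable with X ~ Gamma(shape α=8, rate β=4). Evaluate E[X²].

Using the identity E[X²] = Var(X) + (E[X])²:
E[X] = 2
Var(X) = \frac{1}{2}
E[X²] = \frac{1}{2} + (2)²
= \frac{9}{2}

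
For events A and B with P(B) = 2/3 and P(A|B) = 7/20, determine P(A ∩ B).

By definition, P(A|B) = P(A ∩ B) / P(B)
So P(A ∩ B) = P(A|B) × P(B)
= 7/20 × 2/3
= 7/30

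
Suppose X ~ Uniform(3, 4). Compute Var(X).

For X ~ Uniform(3, 4):
Var(X) = \frac{1}{12}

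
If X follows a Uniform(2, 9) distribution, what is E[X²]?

Using the identity E[X²] = Var(X) + (E[X])²:
E[X] = \frac{11}{2}
Var(X) = \frac{49}{12}
E[X²] = \frac{49}{12} + (\frac{11}{2})²
= \frac{103}{3}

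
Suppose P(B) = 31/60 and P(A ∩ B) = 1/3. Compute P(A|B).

P(A|B) = P(A ∩ B) / P(B)
= (1/3) / (31/60)
= 20/31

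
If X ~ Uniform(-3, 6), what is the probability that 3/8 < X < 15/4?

P(3/8 < X < 15/4) = ∫_{3/8}^{15/4} f(x) dx
where f(x) = \frac{1}{9}
= \frac{3}{8}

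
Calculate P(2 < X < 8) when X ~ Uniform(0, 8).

P(2 < X < 8) = ∫_{2}^{8} f(x) dx
where f(x) = \frac{1}{8}
= \frac{3}{4}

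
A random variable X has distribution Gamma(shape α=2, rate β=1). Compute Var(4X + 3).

For X ~ Gamma(shape α=2, rate β=1):
Var(X) = 2
Var(4X + 3) = (4)² × Var(X) = 16 × 2 = 32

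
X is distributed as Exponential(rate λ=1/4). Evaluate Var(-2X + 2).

For X ~ Exponential(rate λ=1/4):
Var(X) = 16
Var(-2X + 2) = (-2)² × Var(X) = 4 × 16 = 64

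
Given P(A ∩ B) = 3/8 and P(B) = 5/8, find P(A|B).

P(A|B) = P(A ∩ B) / P(B)
= (3/8) / (5/8)
= 3/5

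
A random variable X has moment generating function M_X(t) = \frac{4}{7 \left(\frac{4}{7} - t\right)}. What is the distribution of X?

The MGF M(t) = \frac{4}{7 \left(\frac{4}{7} - t\right)} is the standard form for the Exponential distribution.
Comparing with the known MGF formula identifies: Exponential(rate λ=4/7)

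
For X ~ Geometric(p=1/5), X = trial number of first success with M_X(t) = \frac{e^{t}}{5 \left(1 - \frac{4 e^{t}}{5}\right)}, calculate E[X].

To find E[X], compute M^(1)(0):
M^(1)(t) = \frac{e^{t}}{5 \left(1 - \frac{4 e^{t}}{5}\right)} + \frac{4 e^{2 t}}{25 \left(1 - \frac{4 e^{t}}{5}\right)^{2}}
M^(1)(0) = 5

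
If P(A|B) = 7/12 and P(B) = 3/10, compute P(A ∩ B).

By definition, P(A|B) = P(A ∩ B) / P(B)
So P(A ∩ B) = P(A|B) × P(B)
= 7/12 × 3/10
= 7/40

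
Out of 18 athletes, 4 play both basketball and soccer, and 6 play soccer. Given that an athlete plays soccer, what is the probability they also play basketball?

P(A ∩ B) = 4/18 = 2/9
P(B) = 6/18 = 1/3
P(A|B) = P(A ∩ B) / P(B) = (2/9) / (1/3) = 2/3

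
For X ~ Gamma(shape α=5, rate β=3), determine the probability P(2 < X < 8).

P(2 < X < 8) = ∫_{2}^{8} f(x) dx
where f(x) = \frac{81 x^{4} e^{- 3 x}}{8}
= \frac{-16441 + 115 e^{18}}{e^{24}}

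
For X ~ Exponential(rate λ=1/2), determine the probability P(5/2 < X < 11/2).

P(5/2 < X < 11/2) = ∫_{5/2}^{11/2} f(x) dx
where f(x) = \frac{e^{- \frac{x}{2}}}{2}
= - \frac{1 - e^{\frac{3}{2}}}{e^{\frac{11}{4}}}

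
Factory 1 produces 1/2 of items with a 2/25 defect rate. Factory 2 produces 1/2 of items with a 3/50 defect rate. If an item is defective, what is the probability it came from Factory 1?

Using Bayes' theorem:
P(F1) = 1/2, P(D|F1) = 2/25
P(F2) = 1/2, P(D|F2) = 3/50
P(D) = P(D|F1)P(F1) + P(D|F2)P(F2)
     = \frac{7}{100}
P(F1|D) = P(D|F1)P(F1) / P(D)
= \frac{4}{7}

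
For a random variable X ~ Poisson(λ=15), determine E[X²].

Using the identity E[X²] = Var(X) + (E[X])²:
E[X] = 15
Var(X) = 15
E[X²] = 15 + (15)²
= 240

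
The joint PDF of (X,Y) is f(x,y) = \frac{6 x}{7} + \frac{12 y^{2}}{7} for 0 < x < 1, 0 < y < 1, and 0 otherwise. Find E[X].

E[X] = ∫_0^1 ∫_0^1 x × f(x,y) dy dx
= ∫_0^1 ∫_0^1 x × (\frac{6 x}{7} + \frac{12 y^{2}}{7}) dy dx
= \frac{4}{7}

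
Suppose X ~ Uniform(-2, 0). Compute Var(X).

For X ~ Uniform(-2, 0):
Var(X) = \frac{1}{3}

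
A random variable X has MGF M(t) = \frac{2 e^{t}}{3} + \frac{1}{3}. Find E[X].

To find E[X], compute M^(1)(0):
M^(1)(t) = \frac{2 e^{t}}{3}
M^(1)(0) = \frac{2}{3}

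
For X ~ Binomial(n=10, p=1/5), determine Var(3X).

For X ~ Binomial(n=10, p=1/5):
Var(X) = \frac{8}{5}
Var(3X) = (3)² × Var(X) = 9 × \frac{8}{5} = \frac{72}{5}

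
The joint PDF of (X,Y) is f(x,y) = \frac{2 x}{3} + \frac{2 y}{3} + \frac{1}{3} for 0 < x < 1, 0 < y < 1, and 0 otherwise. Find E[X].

E[X] = ∫_0^1 ∫_0^1 x × f(x,y) dy dx
= ∫_0^1 ∫_0^1 x × (\frac{2 x}{3} + \frac{2 y}{3} + \frac{1}{3}) dy dx
= \frac{5}{9}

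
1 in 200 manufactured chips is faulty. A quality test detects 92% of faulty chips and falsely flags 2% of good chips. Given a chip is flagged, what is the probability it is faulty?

Let D = the rare event, + = positive/flagged.
P(D) = 1/200
P(+|D) = 92/100 = 23/25
P(+|D') = 2/100 = 1/50
P(+) = P(+|D)P(D) + P(+|D')P(D')
     = \frac{23}{25} × \frac{1}{200} + \frac{1}{50} × \frac{199}{200}
     = \frac{49}{2000}
P(D|+) = P(+|D)P(D)/P(+) = \frac{46}{245}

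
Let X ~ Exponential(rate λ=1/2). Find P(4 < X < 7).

P(4 < X < 7) = ∫_{4}^{7} f(x) dx
where f(x) = \frac{e^{- \frac{x}{2}}}{2}
= - \frac{1}{e^{\frac{7}{2}}} + e^{-2}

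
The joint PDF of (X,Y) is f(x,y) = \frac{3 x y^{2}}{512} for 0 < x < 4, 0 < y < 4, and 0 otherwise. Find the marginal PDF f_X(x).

f_X(x) = ∫_0^4 f(x,y) dy
= ∫_0^4 \frac{3 x y^{2}}{512} dy
= \frac{x}{8} for 0 < x < 4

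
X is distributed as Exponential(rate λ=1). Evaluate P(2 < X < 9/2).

P(2 < X < 9/2) = ∫_{2}^{9/2} f(x) dx
where f(x) = e^{- x}
= - \frac{1}{e^{\frac{9}{2}}} + e^{-2}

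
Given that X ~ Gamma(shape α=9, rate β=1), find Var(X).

For X ~ Gamma(shape α=9, rate β=1):
Var(X) = 9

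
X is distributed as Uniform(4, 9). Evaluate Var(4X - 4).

For X ~ Uniform(4, 9):
Var(X) = \frac{25}{12}
Var(4X - 4) = (4)² × Var(X) = 16 × \frac{25}{12} = \frac{100}{3}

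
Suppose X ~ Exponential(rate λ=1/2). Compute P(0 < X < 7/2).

P(0 < X < 7/2) = ∫_{0}^{7/2} f(x) dx
where f(x) = \frac{e^{- \frac{x}{2}}}{2}
= 1 - e^{- \frac{7}{4}}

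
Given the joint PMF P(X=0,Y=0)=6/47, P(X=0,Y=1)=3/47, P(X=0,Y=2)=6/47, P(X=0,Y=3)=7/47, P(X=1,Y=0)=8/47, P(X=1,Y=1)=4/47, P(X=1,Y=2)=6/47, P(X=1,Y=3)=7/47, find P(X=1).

P(X=1) = P(X=1,Y=0) + P(X=1,Y=1) + P(X=1,Y=2) + P(X=1,Y=3)
= 8/47 + 4/47 + 6/47 + 7/47
= 25/47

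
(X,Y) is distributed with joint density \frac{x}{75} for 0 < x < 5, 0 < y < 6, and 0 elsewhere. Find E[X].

f_X(x) = ∫_0^6 \frac{x}{75} dy = \frac{2 x}{25}
E[X] = ∫_0^5 x × (\frac{2 x}{25}) dx = \frac{10}{3}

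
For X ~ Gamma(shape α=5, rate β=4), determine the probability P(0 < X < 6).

P(0 < X < 6) = ∫_{0}^{6} f(x) dx
where f(x) = \frac{128 x^{4} e^{- 4 x}}{3}
= 1 - \frac{16441}{e^{24}}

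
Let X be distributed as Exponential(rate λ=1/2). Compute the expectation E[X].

For X ~ Exponential(rate λ=1/2), the expected value is:
E[X] = 2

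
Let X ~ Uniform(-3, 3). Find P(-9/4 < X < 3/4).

P(-9/4 < X < 3/4) = ∫_{-9/4}^{3/4} f(x) dx
where f(x) = \frac{1}{6}
= \frac{1}{2}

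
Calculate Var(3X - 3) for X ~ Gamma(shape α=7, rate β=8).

For X ~ Gamma(shape α=7, rate β=8):
Var(X) = \frac{7}{64}
Var(3X - 3) = (3)² × Var(X) = 9 × \frac{7}{64} = \frac{63}{64}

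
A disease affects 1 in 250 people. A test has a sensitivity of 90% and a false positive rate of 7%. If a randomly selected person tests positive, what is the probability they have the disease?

Let D = the rare event, + = positive/flagged.
P(D) = 1/250
P(+|D) = 90/100 = 9/10
P(+|D') = 7/100
P(+) = P(+|D)P(D) + P(+|D')P(D')
     = \frac{9}{10} × \frac{1}{250} + \frac{7}{100} × \frac{249}{250}
     = \frac{1833}{25000}
P(D|+) = P(+|D)P(D)/P(+) = \frac{30}{611}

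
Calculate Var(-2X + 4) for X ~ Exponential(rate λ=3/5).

For X ~ Exponential(rate λ=3/5):
Var(X) = \frac{25}{9}
Var(-2X + 4) = (-2)² × Var(X) = 4 × \frac{25}{9} = \frac{100}{9}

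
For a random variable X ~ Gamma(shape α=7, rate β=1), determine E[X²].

Using the identity E[X²] = Var(X) + (E[X])²:
E[X] = 7
Var(X) = 7
E[X²] = 7 + (7)²
= 56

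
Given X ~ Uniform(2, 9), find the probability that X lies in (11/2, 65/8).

P(11/2 < X < 65/8) = ∫_{11/2}^{65/8} f(x) dx
where f(x) = \frac{1}{7}
= \frac{3}{8}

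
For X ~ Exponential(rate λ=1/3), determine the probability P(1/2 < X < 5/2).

P(1/2 < X < 5/2) = ∫_{1/2}^{5/2} f(x) dx
where f(x) = \frac{e^{- \frac{x}{3}}}{3}
= - \frac{1 - e^{\frac{2}{3}}}{e^{\frac{5}{6}}}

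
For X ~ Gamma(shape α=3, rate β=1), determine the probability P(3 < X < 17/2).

P(3 < X < 17/2) = ∫_{3}^{17/2} f(x) dx
where f(x) = \frac{x^{2} e^{- x}}{2}
= - \frac{365}{8 e^{\frac{17}{2}}} + \frac{17}{2 e^{3}}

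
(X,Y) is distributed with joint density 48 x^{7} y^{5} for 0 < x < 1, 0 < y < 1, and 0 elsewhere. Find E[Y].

E[Y] = ∫_0^1 ∫_0^1 y × f(x,y) dx dy
= \frac{6}{7}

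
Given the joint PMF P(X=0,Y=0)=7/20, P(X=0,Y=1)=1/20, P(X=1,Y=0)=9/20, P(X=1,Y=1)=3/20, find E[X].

First find marginal of X:
P(X=0) = 2/5
P(X=1) = 3/5
E[X] = 0 × 2/5 + 1 × 3/5 = 3/5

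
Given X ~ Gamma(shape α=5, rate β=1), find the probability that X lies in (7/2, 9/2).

P(7/2 < X < 9/2) = ∫_{7/2}^{9/2} f(x) dx
where f(x) = \frac{x^{4} e^{- x}}{24}
= \frac{-6131 + 3075 e}{128 e^{\frac{9}{2}}}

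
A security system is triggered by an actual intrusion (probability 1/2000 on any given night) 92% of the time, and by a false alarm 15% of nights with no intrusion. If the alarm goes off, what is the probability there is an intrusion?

Let D = the rare event, + = positive/flagged.
P(D) = 1/2000
P(+|D) = 92/100 = 23/25
P(+|D') = 15/100 = 3/20
P(+) = P(+|D)P(D) + P(+|D')P(D')
     = \frac{23}{25} × \frac{1}{2000} + \frac{3}{20} × \frac{1999}{2000}
     = \frac{30077}{200000}
P(D|+) = P(+|D)P(D)/P(+) = \frac{92}{30077}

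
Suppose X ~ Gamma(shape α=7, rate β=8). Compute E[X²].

Using the identity E[X²] = Var(X) + (E[X])²:
E[X] = \frac{7}{8}
Var(X) = \frac{7}{64}
E[X²] = \frac{7}{64} + (\frac{7}{8})²
= \frac{7}{8}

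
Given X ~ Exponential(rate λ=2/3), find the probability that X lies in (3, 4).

P(3 < X < 4) = ∫_{3}^{4} f(x) dx
where f(x) = \frac{2 e^{- \frac{2 x}{3}}}{3}
= - \frac{1}{e^{\frac{8}{3}}} + e^{-2}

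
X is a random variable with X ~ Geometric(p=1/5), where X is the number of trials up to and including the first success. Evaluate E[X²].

Using the identity E[X²] = Var(X) + (E[X])²:
E[X] = 5
Var(X) = 20
E[X²] = 20 + (5)²
= 45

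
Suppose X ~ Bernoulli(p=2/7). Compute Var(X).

For X ~ Bernoulli(p=2/7):
Var(X) = \frac{10}{49}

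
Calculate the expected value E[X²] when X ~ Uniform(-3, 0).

Using the identity E[X²] = Var(X) + (E[X])²:
E[X] = - \frac{3}{2}
Var(X) = \frac{3}{4}
E[X²] = \frac{3}{4} + (- \frac{3}{2})²
= 3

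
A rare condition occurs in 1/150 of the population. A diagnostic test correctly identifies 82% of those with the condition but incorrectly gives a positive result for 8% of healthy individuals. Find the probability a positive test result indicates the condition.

Let D = the rare event, + = positive/flagged.
P(D) = 1/150
P(+|D) = 82/100 = 41/50
P(+|D') = 8/100 = 2/25
P(+) = P(+|D)P(D) + P(+|D')P(D')
     = \frac{41}{50} × \frac{1}{150} + \frac{2}{25} × \frac{149}{150}
     = \frac{637}{7500}
P(D|+) = P(+|D)P(D)/P(+) = \frac{41}{637}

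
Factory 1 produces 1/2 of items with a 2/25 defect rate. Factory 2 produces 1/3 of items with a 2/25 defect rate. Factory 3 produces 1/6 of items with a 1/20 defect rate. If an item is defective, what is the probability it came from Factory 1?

Using Bayes' theorem:
P(F1) = 1/2, P(D|F1) = 2/25
P(F2) = 1/3, P(D|F2) = 2/25
P(F3) = 1/6, P(D|F3) = 1/20
P(D) = P(D|F1)P(F1) + P(D|F2)P(F2) + P(D|F3)P(F3)
     = \frac{3}{40}
P(F1|D) = P(D|F1)P(F1) / P(D)
= \frac{8}{15}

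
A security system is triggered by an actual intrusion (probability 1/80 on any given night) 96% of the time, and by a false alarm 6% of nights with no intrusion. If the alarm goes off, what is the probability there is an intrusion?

Let D = the rare event, + = positive/flagged.
P(D) = 1/80
P(+|D) = 96/100 = 24/25
P(+|D') = 6/100 = 3/50
P(+) = P(+|D)P(D) + P(+|D')P(D')
     = \frac{24}{25} × \frac{1}{80} + \frac{3}{50} × \frac{79}{80}
     = \frac{57}{800}
P(D|+) = P(+|D)P(D)/P(+) = \frac{16}{95}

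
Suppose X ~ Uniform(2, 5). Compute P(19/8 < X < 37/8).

P(19/8 < X < 37/8) = ∫_{19/8}^{37/8} f(x) dx
where f(x) = \frac{1}{3}
= \frac{3}{4}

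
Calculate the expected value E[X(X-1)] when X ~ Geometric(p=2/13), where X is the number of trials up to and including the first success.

E[X(X-1)] = E[X² - X] = E[X²] - E[X]
E[X] = \frac{13}{2}
E[X²] = Var(X) + (E[X])² = \frac{143}{4} + (\frac{13}{2})² = 78
E[X(X-1)] = 78 - \frac{13}{2} = \frac{143}{2}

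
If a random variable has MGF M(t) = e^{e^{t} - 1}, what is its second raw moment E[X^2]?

To find E[X^2], compute M^(2)(0):
M^(1)(t) = e^{t} e^{e^{t} - 1}
M^(2)(t) = e^{2 t} e^{e^{t} - 1} + e^{t} e^{e^{t} - 1}
M^(2)(0) = 2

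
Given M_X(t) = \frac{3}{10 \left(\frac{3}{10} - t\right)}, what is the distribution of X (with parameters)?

The MGF M(t) = \frac{3}{10 \left(\frac{3}{10} - t\right)} is the standard form for the Exponential distribution.
Comparing with the known MGF formula identifies: Exponential(rate λ=3/10)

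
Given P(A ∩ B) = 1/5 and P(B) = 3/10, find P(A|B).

P(A|B) = P(A ∩ B) / P(B)
= (1/5) / (3/10)
= 2/3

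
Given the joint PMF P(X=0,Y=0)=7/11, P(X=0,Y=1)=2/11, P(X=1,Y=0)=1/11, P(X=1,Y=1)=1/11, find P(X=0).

P(X=0) = P(X=0,Y=0) + P(X=0,Y=1)
= 7/11 + 2/11
= 9/11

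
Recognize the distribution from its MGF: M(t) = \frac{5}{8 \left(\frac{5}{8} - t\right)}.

The MGF M(t) = \frac{5}{8 \left(\frac{5}{8} - t\right)} is the standard form for the Exponential distribution.
Comparing with the known MGF formula identifies: Exponential(rate λ=5/8)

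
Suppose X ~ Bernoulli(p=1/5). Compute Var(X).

For X ~ Bernoulli(p=1/5):
Var(X) = \frac{4}{25}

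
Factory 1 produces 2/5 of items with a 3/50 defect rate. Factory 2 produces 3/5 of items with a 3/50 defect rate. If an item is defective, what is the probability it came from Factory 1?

Using Bayes' theorem:
P(F1) = 2/5, P(D|F1) = 3/50
P(F2) = 3/5, P(D|F2) = 3/50
P(D) = P(D|F1)P(F1) + P(D|F2)P(F2)
     = \frac{3}{50}
P(F1|D) = P(D|F1)P(F1) / P(D)
= \frac{2}{5}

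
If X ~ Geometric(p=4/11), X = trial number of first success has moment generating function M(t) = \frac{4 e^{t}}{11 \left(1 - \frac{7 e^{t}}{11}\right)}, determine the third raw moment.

To find E[X^3], compute M^(3)(0):
M^(1)(t) = \frac{4 e^{t}}{11 \left(1 - \frac{7 e^{t}}{11}\right)} + \frac{28 e^{2 t}}{121 \left(1 - \frac{7 e^{t}}{11}\right)^{2}}
M^(2)(t) = \frac{4 e^{t}}{11 \left(1 - \frac{7 e^{t}}{11}\right)} + \frac{84 e^{2 t}}{121 \left(1 - \frac{7 e^{t}}{11}\right)^{2}} + \frac{392 e^{3 t}}{1331 \left(1 - \frac{7 e^{t}}{11}\right)^{3}}
M^(3)(t) = \frac{4 e^{t}}{11 \left(1 - \frac{7 e^{t}}{11}\right)} + \frac{196 e^{2 t}}{121 \left(1 - \frac{7 e^{t}}{11}\right)^{2}} + \frac{2352 e^{3 t}}{1331 \left(1 - \frac{7 e^{t}}{11}\right)^{3}} + \frac{8232 e^{4 t}}{14641 \left(1 - \frac{7 e^{t}}{11}\right)^{4}}
M^(3)(0) = \frac{2629}{32}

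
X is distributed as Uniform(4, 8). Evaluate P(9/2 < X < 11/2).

P(9/2 < X < 11/2) = ∫_{9/2}^{11/2} f(x) dx
where f(x) = \frac{1}{4}
= \frac{1}{4}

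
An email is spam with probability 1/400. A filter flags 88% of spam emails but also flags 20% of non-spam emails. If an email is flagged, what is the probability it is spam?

Let D = the rare event, + = positive/flagged.
P(D) = 1/400
P(+|D) = 88/100 = 22/25
P(+|D') = 20/100 = 1/5
P(+) = P(+|D)P(D) + P(+|D')P(D')
     = \frac{22}{25} × \frac{1}{400} + \frac{1}{5} × \frac{399}{400}
     = \frac{2017}{10000}
P(D|+) = P(+|D)P(D)/P(+) = \frac{22}{2017}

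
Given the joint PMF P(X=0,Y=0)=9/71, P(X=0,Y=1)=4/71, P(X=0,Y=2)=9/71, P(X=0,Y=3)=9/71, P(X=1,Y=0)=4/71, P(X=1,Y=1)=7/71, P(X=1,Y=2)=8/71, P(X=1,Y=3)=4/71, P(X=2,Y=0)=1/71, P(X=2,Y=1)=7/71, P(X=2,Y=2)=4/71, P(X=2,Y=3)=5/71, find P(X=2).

P(X=2) = P(X=2,Y=0) + P(X=2,Y=1) + P(X=2,Y=2) + P(X=2,Y=3)
= 1/71 + 7/71 + 4/71 + 5/71
= 17/71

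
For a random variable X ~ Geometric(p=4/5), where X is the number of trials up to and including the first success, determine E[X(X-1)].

E[X(X-1)] = E[X² - X] = E[X²] - E[X]
E[X] = \frac{5}{4}
E[X²] = Var(X) + (E[X])² = \frac{5}{16} + (\frac{5}{4})² = \frac{15}{8}
E[X(X-1)] = \frac{15}{8} - \frac{5}{4} = \frac{5}{8}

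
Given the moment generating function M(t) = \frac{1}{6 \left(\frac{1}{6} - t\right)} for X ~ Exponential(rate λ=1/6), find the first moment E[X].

To find E[X], compute M^(1)(0):
M^(1)(t) = \frac{1}{6 \left(\frac{1}{6} - t\right)^{2}}
M^(1)(0) = 6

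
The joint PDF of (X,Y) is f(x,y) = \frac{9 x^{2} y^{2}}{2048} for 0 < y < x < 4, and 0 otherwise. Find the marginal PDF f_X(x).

f_X(x) = ∫_0^x \frac{9 x^{2} y^{2}}{2048} dy = \frac{3 x^{5}}{2048}
for 0 < x < 4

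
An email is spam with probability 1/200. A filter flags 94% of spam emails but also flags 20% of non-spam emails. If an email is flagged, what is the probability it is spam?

Let D = the rare event, + = positive/flagged.
P(D) = 1/200
P(+|D) = 94/100 = 47/50
P(+|D') = 20/100 = 1/5
P(+) = P(+|D)P(D) + P(+|D')P(D')
     = \frac{47}{50} × \frac{1}{200} + \frac{1}{5} × \frac{199}{200}
     = \frac{2037}{10000}
P(D|+) = P(+|D)P(D)/P(+) = \frac{47}{2037}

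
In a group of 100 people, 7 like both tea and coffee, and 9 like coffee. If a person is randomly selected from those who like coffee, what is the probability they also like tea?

P(A ∩ B) = 7/100
P(B) = 9/100
P(A|B) = P(A ∩ B) / P(B) = (7/100) / (9/100) = 7/9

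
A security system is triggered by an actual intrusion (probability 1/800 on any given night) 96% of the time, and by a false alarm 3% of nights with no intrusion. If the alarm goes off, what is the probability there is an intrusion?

Let D = the rare event, + = positive/flagged.
P(D) = 1/800
P(+|D) = 96/100 = 24/25
P(+|D') = 3/100
P(+) = P(+|D)P(D) + P(+|D')P(D')
     = \frac{24}{25} × \frac{1}{800} + \frac{3}{100} × \frac{799}{800}
     = \frac{2493}{80000}
P(D|+) = P(+|D)P(D)/P(+) = \frac{32}{831}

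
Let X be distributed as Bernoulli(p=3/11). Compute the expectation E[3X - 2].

For X ~ Bernoulli(p=3/11):
E[X] = \frac{3}{11}
E[3X - 2] = 3 × E[X] - 2 = - \frac{13}{11}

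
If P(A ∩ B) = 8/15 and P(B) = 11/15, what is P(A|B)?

P(A|B) = P(A ∩ B) / P(B)
= (8/15) / (11/15)
= 8/11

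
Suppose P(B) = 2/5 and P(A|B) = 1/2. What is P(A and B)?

By definition, P(A|B) = P(A ∩ B) / P(B)
So P(A ∩ B) = P(A|B) × P(B)
= 1/2 × 2/5
= 1/5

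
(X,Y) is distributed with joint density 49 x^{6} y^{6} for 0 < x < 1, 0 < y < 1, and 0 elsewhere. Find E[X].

E[X] = ∫_0^1 ∫_0^1 x × f(x,y) dy dx
= ∫_0^1 ∫_0^1 x × (49 x^{6} y^{6}) dy dx
= \frac{7}{8}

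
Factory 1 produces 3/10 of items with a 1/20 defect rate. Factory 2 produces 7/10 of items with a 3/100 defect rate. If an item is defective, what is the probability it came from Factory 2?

Using Bayes' theorem:
P(F1) = 3/10, P(D|F1) = 1/20
P(F2) = 7/10, P(D|F2) = 3/100
P(D) = P(D|F1)P(F1) + P(D|F2)P(F2)
     = \frac{9}{250}
P(F2|D) = P(D|F2)P(F2) / P(D)
= \frac{7}{12}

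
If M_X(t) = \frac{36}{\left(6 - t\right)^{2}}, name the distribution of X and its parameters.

The MGF M(t) = \frac{36}{\left(6 - t\right)^{2}} is the standard form for the Gamma distribution.
Comparing with the known MGF formula identifies: Gamma(shape α=2, rate β=6)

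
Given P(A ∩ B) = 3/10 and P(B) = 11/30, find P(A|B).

P(A|B) = P(A ∩ B) / P(B)
= (3/10) / (11/30)
= 9/11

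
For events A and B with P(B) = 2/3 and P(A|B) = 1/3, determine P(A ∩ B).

By definition, P(A|B) = P(A ∩ B) / P(B)
So P(A ∩ B) = P(A|B) × P(B)
= 1/3 × 2/3
= 2/9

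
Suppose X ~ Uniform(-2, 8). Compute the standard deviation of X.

For X ~ Uniform(-2, 8):
Var(X) = \frac{25}{3}
SD(X) = √(Var(X)) = √(\frac{25}{3}) = \frac{5 \sqrt{3}}{3}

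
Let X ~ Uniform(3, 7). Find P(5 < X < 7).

P(5 < X < 7) = ∫_{5}^{7} f(x) dx
where f(x) = \frac{1}{4}
= \frac{1}{2}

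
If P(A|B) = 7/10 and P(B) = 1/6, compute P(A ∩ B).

By definition, P(A|B) = P(A ∩ B) / P(B)
So P(A ∩ B) = P(A|B) × P(B)
= 7/10 × 1/6
= 7/60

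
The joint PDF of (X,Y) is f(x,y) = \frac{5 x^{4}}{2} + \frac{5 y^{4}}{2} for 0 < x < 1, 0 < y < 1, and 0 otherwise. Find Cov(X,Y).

E[XY] = ∫∫ xy × f(x,y) dx dy = \frac{5}{12}
E[X] = \frac{2}{3}
E[Y] = \frac{2}{3}
Cov(X,Y) = E[XY] - E[X]E[Y] = - \frac{1}{36}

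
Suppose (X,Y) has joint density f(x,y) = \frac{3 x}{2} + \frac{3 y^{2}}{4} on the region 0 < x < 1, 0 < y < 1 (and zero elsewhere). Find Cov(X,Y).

E[XY] = ∫∫ xy × f(x,y) dx dy = \frac{11}{32}
E[X] = \frac{5}{8}
E[Y] = \frac{9}{16}
Cov(X,Y) = E[XY] - E[X]E[Y] = - \frac{1}{128}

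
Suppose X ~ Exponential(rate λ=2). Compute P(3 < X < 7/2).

P(3 < X < 7/2) = ∫_{3}^{7/2} f(x) dx
where f(x) = 2 e^{- 2 x}
= - \frac{1 - e}{e^{7}}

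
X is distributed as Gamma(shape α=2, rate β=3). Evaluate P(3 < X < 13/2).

P(3 < X < 13/2) = ∫_{3}^{13/2} f(x) dx
where f(x) = 9 x e^{- 3 x}
= - \frac{41}{2 e^{\frac{39}{2}}} + \frac{10}{e^{9}}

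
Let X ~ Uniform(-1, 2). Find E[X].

For X ~ Uniform(-1, 2), the expected value is:
E[X] = \frac{1}{2}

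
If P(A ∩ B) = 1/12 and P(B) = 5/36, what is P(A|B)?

P(A|B) = P(A ∩ B) / P(B)
= (1/12) / (5/36)
= 3/5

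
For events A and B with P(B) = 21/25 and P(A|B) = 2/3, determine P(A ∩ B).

By definition, P(A|B) = P(A ∩ B) / P(B)
So P(A ∩ B) = P(A|B) × P(B)
= 2/3 × 21/25
= 14/25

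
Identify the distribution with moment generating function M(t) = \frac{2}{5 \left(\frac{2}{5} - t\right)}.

The MGF M(t) = \frac{2}{5 \left(\frac{2}{5} - t\right)} is the standard form for the Exponential distribution.
Comparing with the known MGF formula identifies: Exponential(rate λ=2/5)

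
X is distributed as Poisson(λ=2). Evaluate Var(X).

For X ~ Poisson(λ=2):
Var(X) = 2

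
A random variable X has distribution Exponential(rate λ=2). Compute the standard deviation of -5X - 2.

For X ~ Exponential(rate λ=2):
Var(X) = \frac{1}{4}
SD(X) = √(Var(X)) = √(\frac{1}{4}) = \frac{1}{2}
SD(-5X - 2) = |-5| × SD(X) = 5 × \frac{1}{2} = \frac{5}{2}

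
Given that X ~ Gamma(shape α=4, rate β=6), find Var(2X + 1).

For X ~ Gamma(shape α=4, rate β=6):
Var(X) = \frac{1}{9}
Var(2X + 1) = (2)² × Var(X) = 4 × \frac{1}{9} = \frac{4}{9}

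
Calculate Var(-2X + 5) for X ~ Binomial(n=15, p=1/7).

For X ~ Binomial(n=15, p=1/7):
Var(X) = \frac{90}{49}
Var(-2X + 5) = (-2)² × Var(X) = 4 × \frac{90}{49} = \frac{360}{49}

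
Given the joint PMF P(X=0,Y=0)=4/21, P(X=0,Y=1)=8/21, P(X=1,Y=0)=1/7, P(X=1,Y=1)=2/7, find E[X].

First find marginal of X:
P(X=0) = 4/7
P(X=1) = 3/7
E[X] = 0 × 4/7 + 1 × 3/7 = 3/7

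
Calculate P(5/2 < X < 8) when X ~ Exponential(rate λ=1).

P(5/2 < X < 8) = ∫_{5/2}^{8} f(x) dx
where f(x) = e^{- x}
= - \frac{1}{e^{8}} + e^{- \frac{5}{2}}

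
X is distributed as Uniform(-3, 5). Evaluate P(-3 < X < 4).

P(-3 < X < 4) = ∫_{-3}^{4} f(x) dx
where f(x) = \frac{1}{8}
= \frac{7}{8}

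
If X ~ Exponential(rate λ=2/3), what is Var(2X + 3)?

For X ~ Exponential(rate λ=2/3):
Var(X) = \frac{9}{4}
Var(2X + 3) = (2)² × Var(X) = 4 × \frac{9}{4} = 9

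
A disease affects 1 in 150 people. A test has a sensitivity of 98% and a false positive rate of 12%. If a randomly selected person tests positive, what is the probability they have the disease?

Let D = the rare event, + = positive/flagged.
P(D) = 1/150
P(+|D) = 98/100 = 49/50
P(+|D') = 12/100 = 3/25
P(+) = P(+|D)P(D) + P(+|D')P(D')
     = \frac{49}{50} × \frac{1}{150} + \frac{3}{25} × \frac{149}{150}
     = \frac{943}{7500}
P(D|+) = P(+|D)P(D)/P(+) = \frac{49}{943}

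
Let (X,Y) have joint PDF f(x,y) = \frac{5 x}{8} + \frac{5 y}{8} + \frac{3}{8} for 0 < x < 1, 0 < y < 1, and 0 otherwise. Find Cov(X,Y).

E[XY] = ∫∫ xy × f(x,y) dx dy = \frac{29}{96}
E[X] = \frac{53}{96}
E[Y] = \frac{53}{96}
Cov(X,Y) = E[XY] - E[X]E[Y] = - \frac{25}{9216}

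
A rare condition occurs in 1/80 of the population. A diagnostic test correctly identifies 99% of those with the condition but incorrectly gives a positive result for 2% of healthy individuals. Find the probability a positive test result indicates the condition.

Let D = the rare event, + = positive/flagged.
P(D) = 1/80
P(+|D) = 99/100
P(+|D') = 2/100 = 1/50
P(+) = P(+|D)P(D) + P(+|D')P(D')
     = \frac{99}{100} × \frac{1}{80} + \frac{1}{50} × \frac{79}{80}
     = \frac{257}{8000}
P(D|+) = P(+|D)P(D)/P(+) = \frac{99}{257}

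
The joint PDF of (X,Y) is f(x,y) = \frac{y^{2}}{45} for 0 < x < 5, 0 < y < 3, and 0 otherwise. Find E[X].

f_X(x) = ∫_0^3 \frac{y^{2}}{45} dy = \frac{1}{5}
E[X] = ∫_0^5 x × (\frac{1}{5}) dx = \frac{5}{2}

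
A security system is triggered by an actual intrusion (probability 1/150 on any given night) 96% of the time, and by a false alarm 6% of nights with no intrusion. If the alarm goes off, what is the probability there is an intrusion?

Let D = the rare event, + = positive/flagged.
P(D) = 1/150
P(+|D) = 96/100 = 24/25
P(+|D') = 6/100 = 3/50
P(+) = P(+|D)P(D) + P(+|D')P(D')
     = \frac{24}{25} × \frac{1}{150} + \frac{3}{50} × \frac{149}{150}
     = \frac{33}{500}
P(D|+) = P(+|D)P(D)/P(+) = \frac{16}{165}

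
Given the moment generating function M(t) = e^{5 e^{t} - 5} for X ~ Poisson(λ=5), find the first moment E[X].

To find E[X], compute M^(1)(0):
M^(1)(t) = 5 e^{t} e^{5 e^{t} - 5}
M^(1)(0) = 5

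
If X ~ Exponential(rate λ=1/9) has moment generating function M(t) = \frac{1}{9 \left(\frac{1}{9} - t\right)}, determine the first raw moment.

To find E[X], compute M^(1)(0):
M^(1)(t) = \frac{1}{9 \left(\frac{1}{9} - t\right)^{2}}
M^(1)(0) = 9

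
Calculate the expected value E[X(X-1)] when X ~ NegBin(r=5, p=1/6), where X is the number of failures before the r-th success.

E[X(X-1)] = E[X² - X] = E[X²] - E[X]
E[X] = 25
E[X²] = Var(X) + (E[X])² = 150 + (25)² = 775
E[X(X-1)] = 775 - 25 = 750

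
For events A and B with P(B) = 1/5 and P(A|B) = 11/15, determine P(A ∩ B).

By definition, P(A|B) = P(A ∩ B) / P(B)
So P(A ∩ B) = P(A|B) × P(B)
= 11/15 × 1/5
= 11/75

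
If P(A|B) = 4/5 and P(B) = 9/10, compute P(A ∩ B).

By definition, P(A|B) = P(A ∩ B) / P(B)
So P(A ∩ B) = P(A|B) × P(B)
= 4/5 × 9/10
= 18/25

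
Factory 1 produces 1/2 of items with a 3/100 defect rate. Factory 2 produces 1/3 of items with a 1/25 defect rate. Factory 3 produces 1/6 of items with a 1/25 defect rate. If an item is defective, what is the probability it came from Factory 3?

Using Bayes' theorem:
P(F1) = 1/2, P(D|F1) = 3/100
P(F2) = 1/3, P(D|F2) = 1/25
P(F3) = 1/6, P(D|F3) = 1/25
P(D) = P(D|F1)P(F1) + P(D|F2)P(F2) + P(D|F3)P(F3)
     = \frac{7}{200}
P(F3|D) = P(D|F3)P(F3) / P(D)
= \frac{4}{21}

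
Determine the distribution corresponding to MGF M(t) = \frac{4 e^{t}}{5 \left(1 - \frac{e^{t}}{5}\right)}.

The MGF M(t) = \frac{4 e^{t}}{5 \left(1 - \frac{e^{t}}{5}\right)} is the standard form for the Geometric distribution.
Comparing with the known MGF formula identifies: Geometric(p=4/5), X = trial number of first success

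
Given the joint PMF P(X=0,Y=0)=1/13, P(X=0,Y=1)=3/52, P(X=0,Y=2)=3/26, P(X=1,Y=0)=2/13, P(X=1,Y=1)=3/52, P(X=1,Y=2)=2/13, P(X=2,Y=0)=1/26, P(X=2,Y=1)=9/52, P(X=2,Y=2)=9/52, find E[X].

First find marginal of X:
P(X=0) = 1/4
P(X=1) = 19/52
P(X=2) = 5/13
E[X] = 0 × 1/4 + 1 × 19/52 + 2 × 5/13 = 59/52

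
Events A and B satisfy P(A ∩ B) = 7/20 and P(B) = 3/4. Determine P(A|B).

P(A|B) = P(A ∩ B) / P(B)
= (7/20) / (3/4)
= 7/15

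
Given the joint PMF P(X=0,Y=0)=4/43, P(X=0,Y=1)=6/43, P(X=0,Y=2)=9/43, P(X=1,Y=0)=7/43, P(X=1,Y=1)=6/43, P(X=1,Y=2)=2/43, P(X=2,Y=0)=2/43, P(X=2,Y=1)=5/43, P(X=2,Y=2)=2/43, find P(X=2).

P(X=2) = P(X=2,Y=0) + P(X=2,Y=1) + P(X=2,Y=2)
= 2/43 + 5/43 + 2/43
= 9/43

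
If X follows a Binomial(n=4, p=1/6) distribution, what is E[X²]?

Using the identity E[X²] = Var(X) + (E[X])²:
E[X] = \frac{2}{3}
Var(X) = \frac{5}{9}
E[X²] = \frac{5}{9} + (\frac{2}{3})²
= 1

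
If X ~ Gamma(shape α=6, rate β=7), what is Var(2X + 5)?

For X ~ Gamma(shape α=6, rate β=7):
Var(X) = \frac{6}{49}
Var(2X + 5) = (2)² × Var(X) = 4 × \frac{6}{49} = \frac{24}{49}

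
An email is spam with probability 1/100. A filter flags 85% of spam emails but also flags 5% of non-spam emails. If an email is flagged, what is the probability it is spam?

Let D = the rare event, + = positive/flagged.
P(D) = 1/100
P(+|D) = 85/100 = 17/20
P(+|D') = 5/100 = 1/20
P(+) = P(+|D)P(D) + P(+|D')P(D')
     = \frac{17}{20} × \frac{1}{100} + \frac{1}{20} × \frac{99}{100}
     = \frac{29}{500}
P(D|+) = P(+|D)P(D)/P(+) = \frac{17}{116}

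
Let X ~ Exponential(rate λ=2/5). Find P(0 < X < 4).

P(0 < X < 4) = ∫_{0}^{4} f(x) dx
where f(x) = \frac{2 e^{- \frac{2 x}{5}}}{5}
= 1 - e^{- \frac{8}{5}}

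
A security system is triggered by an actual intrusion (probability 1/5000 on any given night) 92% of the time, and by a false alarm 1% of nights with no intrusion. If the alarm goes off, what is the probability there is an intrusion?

Let D = the rare event, + = positive/flagged.
P(D) = 1/5000
P(+|D) = 92/100 = 23/25
P(+|D') = 1/100
P(+) = P(+|D)P(D) + P(+|D')P(D')
     = \frac{23}{25} × \frac{1}{5000} + \frac{1}{100} × \frac{4999}{5000}
     = \frac{5091}{500000}
P(D|+) = P(+|D)P(D)/P(+) = \frac{92}{5091}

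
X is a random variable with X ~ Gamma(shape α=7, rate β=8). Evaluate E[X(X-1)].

E[X(X-1)] = E[X² - X] = E[X²] - E[X]
E[X] = \frac{7}{8}
E[X²] = Var(X) + (E[X])² = \frac{7}{64} + (\frac{7}{8})² = \frac{7}{8}
E[X(X-1)] = \frac{7}{8} - \frac{7}{8} = 0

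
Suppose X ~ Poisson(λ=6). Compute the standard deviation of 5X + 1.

For X ~ Poisson(λ=6):
Var(X) = 6
SD(X) = √(Var(X)) = √(6) = \sqrt{6}
SD(5X + 1) = |5| × SD(X) = 5 × \sqrt{6} = 5 \sqrt{6}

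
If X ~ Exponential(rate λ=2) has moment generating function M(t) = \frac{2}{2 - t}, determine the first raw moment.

To find E[X], compute M^(1)(0):
M^(1)(t) = \frac{2}{\left(2 - t\right)^{2}}
M^(1)(0) = \frac{1}{2}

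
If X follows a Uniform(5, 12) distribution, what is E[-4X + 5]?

For X ~ Uniform(5, 12):
E[X] = \frac{17}{2}
E[-4X + 5] = -4 × E[X] + 5 = -29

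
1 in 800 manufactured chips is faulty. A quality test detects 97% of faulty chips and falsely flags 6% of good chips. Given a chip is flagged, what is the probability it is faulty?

Let D = the rare event, + = positive/flagged.
P(D) = 1/800
P(+|D) = 97/100
P(+|D') = 6/100 = 3/50
P(+) = P(+|D)P(D) + P(+|D')P(D')
     = \frac{97}{100} × \frac{1}{800} + \frac{3}{50} × \frac{799}{800}
     = \frac{4891}{80000}
P(D|+) = P(+|D)P(D)/P(+) = \frac{97}{4891}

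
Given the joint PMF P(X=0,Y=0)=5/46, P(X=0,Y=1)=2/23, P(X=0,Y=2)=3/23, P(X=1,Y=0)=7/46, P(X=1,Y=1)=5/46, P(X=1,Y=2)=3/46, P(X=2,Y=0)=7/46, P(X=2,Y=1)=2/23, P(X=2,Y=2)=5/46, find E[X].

First find marginal of X:
P(X=0) = 15/46
P(X=1) = 15/46
P(X=2) = 8/23
E[X] = 0 × 15/46 + 1 × 15/46 + 2 × 8/23 = 47/46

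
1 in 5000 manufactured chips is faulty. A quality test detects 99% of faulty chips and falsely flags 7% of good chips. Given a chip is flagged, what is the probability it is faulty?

Let D = the rare event, + = positive/flagged.
P(D) = 1/5000
P(+|D) = 99/100
P(+|D') = 7/100
P(+) = P(+|D)P(D) + P(+|D')P(D')
     = \frac{99}{100} × \frac{1}{5000} + \frac{7}{100} × \frac{4999}{5000}
     = \frac{8773}{125000}
P(D|+) = P(+|D)P(D)/P(+) = \frac{99}{35092}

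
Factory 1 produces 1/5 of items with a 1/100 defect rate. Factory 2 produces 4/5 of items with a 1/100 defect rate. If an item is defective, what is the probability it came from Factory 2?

Using Bayes' theorem:
P(F1) = 1/5, P(D|F1) = 1/100
P(F2) = 4/5, P(D|F2) = 1/100
P(D) = P(D|F1)P(F1) + P(D|F2)P(F2)
     = \frac{1}{100}
P(F2|D) = P(D|F2)P(F2) / P(D)
= \frac{4}{5}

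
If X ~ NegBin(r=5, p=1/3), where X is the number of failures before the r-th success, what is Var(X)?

For X ~ NegBin(r=5, p=1/3), where X is the number of failures before the r-th success:
Var(X) = 30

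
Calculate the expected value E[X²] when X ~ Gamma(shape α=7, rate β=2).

Using the identity E[X²] = Var(X) + (E[X])²:
E[X] = \frac{7}{2}
Var(X) = \frac{7}{4}
E[X²] = \frac{7}{4} + (\frac{7}{2})²
= 14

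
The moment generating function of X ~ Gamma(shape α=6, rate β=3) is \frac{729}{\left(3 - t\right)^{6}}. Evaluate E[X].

To find E[X], compute M^(1)(0):
M^(1)(t) = \frac{4374}{\left(3 - t\right)^{7}}
M^(1)(0) = 2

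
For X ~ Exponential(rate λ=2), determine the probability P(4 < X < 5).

P(4 < X < 5) = ∫_{4}^{5} f(x) dx
where f(x) = 2 e^{- 2 x}
= - \frac{1 - e^{2}}{e^{10}}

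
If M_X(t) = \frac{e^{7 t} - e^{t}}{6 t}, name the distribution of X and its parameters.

The MGF M(t) = \frac{e^{7 t} - e^{t}}{6 t} is the standard form for the Uniform distribution.
Comparing with the known MGF formula identifies: Uniform(1, 7)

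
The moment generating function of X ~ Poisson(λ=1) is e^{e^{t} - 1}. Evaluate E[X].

To find E[X], compute M^(1)(0):
M^(1)(t) = e^{t} e^{e^{t} - 1}
M^(1)(0) = 1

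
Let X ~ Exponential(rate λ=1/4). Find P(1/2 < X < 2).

P(1/2 < X < 2) = ∫_{1/2}^{2} f(x) dx
where f(x) = \frac{e^{- \frac{x}{4}}}{4}
= - \frac{1}{e^{\frac{1}{2}}} + e^{- \frac{1}{8}}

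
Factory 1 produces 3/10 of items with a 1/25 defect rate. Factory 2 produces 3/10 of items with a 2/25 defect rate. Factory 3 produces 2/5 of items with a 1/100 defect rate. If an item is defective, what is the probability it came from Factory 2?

Using Bayes' theorem:
P(F1) = 3/10, P(D|F1) = 1/25
P(F2) = 3/10, P(D|F2) = 2/25
P(F3) = 2/5, P(D|F3) = 1/100
P(D) = P(D|F1)P(F1) + P(D|F2)P(F2) + P(D|F3)P(F3)
     = \frac{1}{25}
P(F2|D) = P(D|F2)P(F2) / P(D)
= \frac{3}{5}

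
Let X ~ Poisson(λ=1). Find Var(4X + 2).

For X ~ Poisson(λ=1):
Var(X) = 1
Var(4X + 2) = (4)² × Var(X) = 16 × 1 = 16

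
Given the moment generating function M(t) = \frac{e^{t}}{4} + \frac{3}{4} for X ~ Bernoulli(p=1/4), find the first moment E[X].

To find E[X], compute M^(1)(0):
M^(1)(t) = \frac{e^{t}}{4}
M^(1)(0) = \frac{1}{4}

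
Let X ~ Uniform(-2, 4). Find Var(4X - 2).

For X ~ Uniform(-2, 4):
Var(X) = 3
Var(4X - 2) = (4)² × Var(X) = 16 × 3 = 48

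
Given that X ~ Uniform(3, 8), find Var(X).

For X ~ Uniform(3, 8):
Var(X) = \frac{25}{12}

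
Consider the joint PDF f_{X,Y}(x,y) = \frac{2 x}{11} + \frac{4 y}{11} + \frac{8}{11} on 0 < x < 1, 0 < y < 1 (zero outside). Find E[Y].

E[Y] = ∫_0^1 ∫_0^1 y × f(x,y) dx dy
= \frac{35}{66}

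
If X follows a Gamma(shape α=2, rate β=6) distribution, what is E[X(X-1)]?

E[X(X-1)] = E[X² - X] = E[X²] - E[X]
E[X] = \frac{1}{3}
E[X²] = Var(X) + (E[X])² = \frac{1}{18} + (\frac{1}{3})² = \frac{1}{6}
E[X(X-1)] = \frac{1}{6} - \frac{1}{3} = - \frac{1}{6}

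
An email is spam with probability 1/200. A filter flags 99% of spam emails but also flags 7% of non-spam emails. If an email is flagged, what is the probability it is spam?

Let D = the rare event, + = positive/flagged.
P(D) = 1/200
P(+|D) = 99/100
P(+|D') = 7/100
P(+) = P(+|D)P(D) + P(+|D')P(D')
     = \frac{99}{100} × \frac{1}{200} + \frac{7}{100} × \frac{199}{200}
     = \frac{373}{5000}
P(D|+) = P(+|D)P(D)/P(+) = \frac{99}{1492}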